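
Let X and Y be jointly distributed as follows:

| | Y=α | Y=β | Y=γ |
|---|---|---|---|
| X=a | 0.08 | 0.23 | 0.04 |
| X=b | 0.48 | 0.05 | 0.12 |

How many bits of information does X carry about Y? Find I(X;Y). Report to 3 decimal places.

0.283 bits

Marginals: p(X) = (0.3500, 0.6500), p(Y) = (0.5600, 0.2800, 0.1600).
I(X;Y) = Σ p(x,y)·log₂[p(x,y)/(p(x)p(y))].
  (a,α): 0.08·log₂(0.4082) = -0.1034
  (a,β): 0.23·log₂(2.3469) = 0.2831
  (a,γ): 0.04·log₂(0.7143) = -0.0194
  (b,α): 0.48·log₂(1.3187) = 0.1916
  (b,β): 0.05·log₂(0.2747) = -0.0932
  (b,γ): 0.12·log₂(1.1538) = 0.0248
Sum = 0.283 bits.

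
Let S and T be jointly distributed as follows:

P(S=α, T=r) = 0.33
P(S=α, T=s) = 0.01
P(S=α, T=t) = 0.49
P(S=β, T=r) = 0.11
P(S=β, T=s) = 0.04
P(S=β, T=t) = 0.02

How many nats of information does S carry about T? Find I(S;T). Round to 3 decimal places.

Marginals: p(S) = (0.8300, 0.1700), p(T) = (0.4400, 0.0500, 0.5100).
I(S;T) = H(S) + H(T) − H(S,T).
H(S) = 0.4559, H(T) = 0.8544, H(S,T) = 1.2112.
I(S;T) = 0.4559 + 0.8544 − 1.2112 = 0.099 nats.

0.099 nats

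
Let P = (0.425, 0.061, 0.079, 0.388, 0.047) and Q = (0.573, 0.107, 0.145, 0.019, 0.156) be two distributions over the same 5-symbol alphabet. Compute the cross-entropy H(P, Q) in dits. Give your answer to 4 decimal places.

0.9340 dits

H(P,Q) = −Σ p·log₁₀ q.
  −0.425·log₁₀(0.573) = 0.10278
  −0.061·log₁₀(0.107) = 0.05921
  −0.079·log₁₀(0.145) = 0.06625
  −0.388·log₁₀(0.019) = 0.66784
  −0.047·log₁₀(0.156) = 0.03792
H(P,Q) = 0.9340 dits.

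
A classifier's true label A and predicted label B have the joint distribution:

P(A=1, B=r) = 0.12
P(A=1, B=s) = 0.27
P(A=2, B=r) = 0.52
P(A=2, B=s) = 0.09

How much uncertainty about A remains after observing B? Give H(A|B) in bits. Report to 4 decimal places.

0.7376 bits

Chain rule: H(A|B) = H(A,B) − H(B).
Marginals: p(A) = (0.3900, 0.6100), p(B) = (0.6400, 0.3600).
H(A,B) = 1.6803 bits; H(B) = 0.9427 bits.
H(A|B) = 1.6803 − 0.9427 = 0.7376 bits.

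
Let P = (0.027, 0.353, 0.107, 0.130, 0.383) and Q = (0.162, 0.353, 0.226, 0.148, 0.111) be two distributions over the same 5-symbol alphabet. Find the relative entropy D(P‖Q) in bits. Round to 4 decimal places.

0.4748 bits

D(P‖Q) = Σ p·log₂(p/q).
  0.027·log₂(0.027/0.162) = -0.06979
  0.353·log₂(0.353/0.353) = 0.00000
  0.107·log₂(0.107/0.226) = -0.11542
  0.130·log₂(0.130/0.148) = -0.02432
  0.383·log₂(0.383/0.111) = 0.68434
D(P‖Q) = 0.4748 bits.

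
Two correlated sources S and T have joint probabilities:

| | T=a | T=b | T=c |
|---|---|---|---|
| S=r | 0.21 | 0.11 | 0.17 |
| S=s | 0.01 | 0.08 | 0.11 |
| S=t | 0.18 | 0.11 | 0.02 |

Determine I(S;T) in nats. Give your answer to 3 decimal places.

Marginals: p(S) = (0.4900, 0.2000, 0.3100), p(T) = (0.4000, 0.3000, 0.3000).
I(S;T) = Σ p(x,y)·ln[p(x,y)/(p(x)p(y))].
  (r,a): 0.21·ln(1.0714) = 0.0145
  (r,b): 0.11·ln(0.7483) = -0.0319
  (r,c): 0.17·ln(1.1565) = 0.0247
  (s,a): 0.01·ln(0.1250) = -0.0208
  (s,b): 0.08·ln(1.3333) = 0.0230
  (s,c): 0.11·ln(1.8333) = 0.0667
  (t,a): 0.18·ln(1.4516) = 0.0671
  (t,b): 0.11·ln(1.1828) = 0.0185
  (t,c): 0.02·ln(0.2151) = -0.0307
Sum = 0.131 nats.

0.131 nats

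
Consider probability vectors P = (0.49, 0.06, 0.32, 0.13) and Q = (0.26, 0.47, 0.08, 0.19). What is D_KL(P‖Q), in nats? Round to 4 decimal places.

0.5813 nats

D(P‖Q) = Σ p·ln(p/q).
  0.49·ln(0.49/0.26) = 0.31052
  0.06·ln(0.06/0.47) = -0.12350
  0.32·ln(0.32/0.08) = 0.44361
  0.13·ln(0.13/0.19) = -0.04933
D(P‖Q) = 0.5813 nats.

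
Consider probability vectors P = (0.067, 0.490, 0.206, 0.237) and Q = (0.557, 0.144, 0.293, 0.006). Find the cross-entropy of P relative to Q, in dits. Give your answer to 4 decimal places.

1.0658 dits

H(P,Q) = −Σ p·log₁₀ q.
  −0.067·log₁₀(0.557) = 0.01703
  −0.490·log₁₀(0.144) = 0.41240
  −0.206·log₁₀(0.293) = 0.10983
  −0.237·log₁₀(0.006) = 0.52658
H(P,Q) = 1.0658 dits.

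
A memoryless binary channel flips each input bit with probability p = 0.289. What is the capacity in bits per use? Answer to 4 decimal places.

0.1326 bits

Binary symmetric channel: C = 1 − h₂(ε) where h₂ is the binary entropy function.
h₂(0.289) = −0.289·log₂0.289 − 0.711·log₂0.711 = 0.8674.
C = 1 − 0.8674 = 0.1326 bits per channel use.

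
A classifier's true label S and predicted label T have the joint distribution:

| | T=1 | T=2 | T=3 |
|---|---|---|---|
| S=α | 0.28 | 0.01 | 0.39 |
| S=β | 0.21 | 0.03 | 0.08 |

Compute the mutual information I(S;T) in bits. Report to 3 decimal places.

Marginals: p(S) = (0.6800, 0.3200), p(T) = (0.4900, 0.0400, 0.4700).
I(S;T) = H(S) + H(T) − H(S,T).
H(S) = 0.9044, H(T) = 1.2020, H(S,T) = 2.0266.
I(S;T) = 0.9044 + 1.2020 − 2.0266 = 0.080 bits.

0.080 bits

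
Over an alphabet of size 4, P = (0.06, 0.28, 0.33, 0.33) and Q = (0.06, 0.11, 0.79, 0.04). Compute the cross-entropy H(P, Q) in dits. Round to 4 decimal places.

H(P,Q) = −Σ p·log₁₀ q.
  −0.06·log₁₀(0.06) = 0.07331
  −0.28·log₁₀(0.11) = 0.26841
  −0.33·log₁₀(0.79) = 0.03378
  −0.33·log₁₀(0.04) = 0.46132
H(P,Q) = 0.8368 dits.

0.8368 dits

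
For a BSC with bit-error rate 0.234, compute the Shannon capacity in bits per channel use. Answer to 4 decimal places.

0.2151 bits

Binary symmetric channel: C = 1 − h₂(ε) where h₂ is the binary entropy function.
h₂(0.234) = −0.234·log₂0.234 − 0.766·log₂0.766 = 0.7849.
C = 1 − 0.7849 = 0.2151 bits per channel use.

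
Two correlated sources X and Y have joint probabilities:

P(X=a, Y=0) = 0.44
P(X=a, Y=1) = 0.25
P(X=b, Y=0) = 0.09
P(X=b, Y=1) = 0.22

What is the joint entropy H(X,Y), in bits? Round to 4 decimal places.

1.8144 bits

H(X,Y) = −Σ p(x,y)·log₂ p(x,y) over all 4 cells.
  cell (a,0): −0.44·log₂0.44 = 0.52115
  cell (a,1): −0.25·log₂0.25 = 0.50000
  cell (b,0): −0.09·log₂0.09 = 0.31265
  cell (b,1): −0.22·log₂0.22 = 0.48057
Sum = 1.8144 bits.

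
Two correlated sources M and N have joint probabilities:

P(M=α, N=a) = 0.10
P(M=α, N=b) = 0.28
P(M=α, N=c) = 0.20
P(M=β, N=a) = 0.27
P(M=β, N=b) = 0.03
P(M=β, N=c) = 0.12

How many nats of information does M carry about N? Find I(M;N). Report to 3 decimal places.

0.154 nats

Marginals: p(M) = (0.5800, 0.4200), p(N) = (0.3700, 0.3100, 0.3200).
I(M;N) = Σ p(x,y)·ln[p(x,y)/(p(x)p(y))].
  (α,a): 0.10·ln(0.4660) = -0.0764
  (α,b): 0.28·ln(1.5573) = 0.1240
  (α,c): 0.20·ln(1.0776) = 0.0149
  (β,a): 0.27·ln(1.7375) = 0.1492
  (β,b): 0.03·ln(0.2304) = -0.0440
  (β,c): 0.12·ln(0.8929) = -0.0136
Sum = 0.154 nats.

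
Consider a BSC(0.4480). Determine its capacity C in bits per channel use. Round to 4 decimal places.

Binary symmetric channel: C = 1 − h₂(ε) where h₂ is the binary entropy function.
h₂(0.4480) = −0.4480·log₂0.4480 − 0.5520·log₂0.5520 = 0.9922.
C = 1 − 0.9922 = 0.0078 bits per channel use.

0.0078 bits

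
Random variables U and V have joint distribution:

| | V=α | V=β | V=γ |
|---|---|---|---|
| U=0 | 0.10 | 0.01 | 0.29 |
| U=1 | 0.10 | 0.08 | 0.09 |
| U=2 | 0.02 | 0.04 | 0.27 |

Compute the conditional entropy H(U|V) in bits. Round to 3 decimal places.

1.394 bits

Chain rule: H(U|V) = H(U,V) − H(V).
Marginals: p(U) = (0.4000, 0.2700, 0.3300), p(V) = (0.2200, 0.1300, 0.6500).
H(U,V) = 2.6615 bits; H(V) = 1.2672 bits.
H(U|V) = 2.6615 − 1.2672 = 1.394 bits.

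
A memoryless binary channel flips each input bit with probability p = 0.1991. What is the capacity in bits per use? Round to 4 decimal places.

0.2799 bits

Binary symmetric channel: C = 1 − h₂(ε) where h₂ is the binary entropy function.
h₂(0.1991) = −0.1991·log₂0.1991 − 0.8009·log₂0.8009 = 0.7201.
C = 1 − 0.7201 = 0.2799 bits per channel use.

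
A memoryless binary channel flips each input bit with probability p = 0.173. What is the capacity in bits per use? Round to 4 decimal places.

Binary symmetric channel: C = 1 − h₂(ε) where h₂ is the binary entropy function.
h₂(0.173) = −0.173·log₂0.173 − 0.827·log₂0.827 = 0.6645.
C = 1 − 0.6645 = 0.3355 bits per channel use.

0.3355 bits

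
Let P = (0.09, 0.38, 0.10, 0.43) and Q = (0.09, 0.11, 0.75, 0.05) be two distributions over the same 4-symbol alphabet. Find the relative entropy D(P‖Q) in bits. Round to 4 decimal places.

1.7238 bits

D(P‖Q) = Σ p·log₂(p/q).
  0.09·log₂(0.09/0.09) = 0.00000
  0.38·log₂(0.38/0.11) = 0.67963
  0.10·log₂(0.10/0.75) = -0.29069
  0.43·log₂(0.43/0.05) = 1.33486
D(P‖Q) = 1.7238 bits.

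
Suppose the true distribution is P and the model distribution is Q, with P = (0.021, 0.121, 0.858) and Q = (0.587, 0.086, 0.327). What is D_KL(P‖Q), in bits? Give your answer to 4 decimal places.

1.1528 bits

D(P‖Q) = Σ p·log₂(p/q).
  0.021·log₂(0.021/0.587) = -0.10090
  0.121·log₂(0.121/0.086) = 0.05960
  0.858·log₂(0.858/0.327) = 1.19407
D(P‖Q) = 1.1528 bits.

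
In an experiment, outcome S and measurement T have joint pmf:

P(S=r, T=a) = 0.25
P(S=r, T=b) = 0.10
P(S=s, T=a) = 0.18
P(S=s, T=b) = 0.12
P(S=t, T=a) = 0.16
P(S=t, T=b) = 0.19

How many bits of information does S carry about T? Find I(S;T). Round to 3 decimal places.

0.035 bits

Marginals: p(S) = (0.3500, 0.3000, 0.3500), p(T) = (0.5900, 0.4100).
I(S;T) = Σ p(x,y)·log₂[p(x,y)/(p(x)p(y))].
  (r,a): 0.25·log₂(1.2107) = 0.0689
  (r,b): 0.10·log₂(0.6969) = -0.0521
  (s,a): 0.18·log₂(1.0169) = 0.0044
  (s,b): 0.12·log₂(0.9756) = -0.0043
  (t,a): 0.16·log₂(0.7748) = -0.0589
  (t,b): 0.19·log₂(1.3240) = 0.0769
Sum = 0.035 bits.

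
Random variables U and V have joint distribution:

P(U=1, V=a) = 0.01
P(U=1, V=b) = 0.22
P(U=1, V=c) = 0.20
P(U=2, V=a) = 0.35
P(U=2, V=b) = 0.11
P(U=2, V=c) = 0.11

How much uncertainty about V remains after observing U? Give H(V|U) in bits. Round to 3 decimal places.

Chain rule: H(V|U) = H(U,V) − H(U).
Marginals: p(U) = (0.4300, 0.5700), p(V) = (0.3600, 0.3300, 0.3100).
H(U,V) = 2.2421 bits; H(U) = 0.9858 bits.
H(V|U) = 2.2421 − 0.9858 = 1.256 bits.

1.256 bits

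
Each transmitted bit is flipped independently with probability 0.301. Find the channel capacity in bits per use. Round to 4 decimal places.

0.1175 bits

Binary symmetric channel: C = 1 − h₂(ε) where h₂ is the binary entropy function.
h₂(0.301) = −0.301·log₂0.301 − 0.699·log₂0.699 = 0.8825.
C = 1 − 0.8825 = 0.1175 bits per channel use.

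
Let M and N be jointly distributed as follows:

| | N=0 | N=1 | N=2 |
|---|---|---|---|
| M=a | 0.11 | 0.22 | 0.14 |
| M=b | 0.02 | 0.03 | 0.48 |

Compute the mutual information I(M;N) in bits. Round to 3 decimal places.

0.307 bits

Marginals: p(M) = (0.4700, 0.5300), p(N) = (0.1300, 0.2500, 0.6200).
I(M;N) = H(M) + H(N) − H(M,N).
H(M) = 0.9974, H(N) = 1.3102, H(M,N) = 2.0009.
I(M;N) = 0.9974 + 1.3102 − 2.0009 = 0.307 bits.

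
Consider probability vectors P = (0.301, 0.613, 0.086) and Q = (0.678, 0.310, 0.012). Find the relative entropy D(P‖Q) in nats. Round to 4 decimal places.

D(P‖Q) = Σ p·ln(p/q).
  0.301·ln(0.301/0.678) = -0.24442
  0.613·ln(0.613/0.310) = 0.41794
  0.086·ln(0.086/0.012) = 0.16937
D(P‖Q) = 0.3429 nats.

0.3429 nats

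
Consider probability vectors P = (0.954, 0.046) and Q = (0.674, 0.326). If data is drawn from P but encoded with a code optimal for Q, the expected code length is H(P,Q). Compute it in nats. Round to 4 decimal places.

H(P,Q) = −Σ p·ln q.
  −0.954·ln(0.674) = 0.37638
  −0.046·ln(0.326) = 0.05156
H(P,Q) = 0.4279 nats.

0.4279 nats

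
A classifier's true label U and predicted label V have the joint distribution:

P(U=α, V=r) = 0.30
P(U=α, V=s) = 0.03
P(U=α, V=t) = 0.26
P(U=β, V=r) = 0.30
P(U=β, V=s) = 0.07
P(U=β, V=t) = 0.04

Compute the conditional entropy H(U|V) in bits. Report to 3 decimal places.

0.858 bits

Marginals: p(U) = (0.5900, 0.4100), p(V) = (0.6000, 0.1000, 0.3000).
H(U|V) = Σ p(V) · H(U|V=·).
  V=r: p=0.6000, H(U|V=r) = 1.0000
  V=s: p=0.1000, H(U|V=s) = 0.8813
  V=t: p=0.3000, H(U|V=t) = 0.5665
Weighted sum = 0.858 bits.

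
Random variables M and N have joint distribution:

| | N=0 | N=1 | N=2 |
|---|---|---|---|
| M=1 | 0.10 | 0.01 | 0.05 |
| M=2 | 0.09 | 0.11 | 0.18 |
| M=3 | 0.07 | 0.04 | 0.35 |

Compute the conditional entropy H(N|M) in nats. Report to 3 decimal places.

0.859 nats

Chain rule: H(N|M) = H(M,N) − H(M).
Marginals: p(M) = (0.1600, 0.3800, 0.4600), p(N) = (0.2600, 0.1600, 0.5800).
H(M,N) = 1.8766 nats; H(M) = 1.0181 nats.
H(N|M) = 1.8766 − 1.0181 = 0.859 nats.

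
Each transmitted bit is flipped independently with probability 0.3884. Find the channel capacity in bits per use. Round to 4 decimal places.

0.0362 bits

Binary symmetric channel: C = 1 − h₂(ε) where h₂ is the binary entropy function.
h₂(0.3884) = −0.3884·log₂0.3884 − 0.6116·log₂0.6116 = 0.9638.
C = 1 − 0.9638 = 0.0362 bits per channel use.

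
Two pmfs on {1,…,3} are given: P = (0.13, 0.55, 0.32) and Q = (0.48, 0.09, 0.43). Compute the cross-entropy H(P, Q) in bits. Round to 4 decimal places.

2.4379 bits

H(P,Q) = −Σ p·log₂ q.
  −0.13·log₂(0.48) = 0.13766
  −0.55·log₂(0.09) = 1.91066
  −0.32·log₂(0.43) = 0.38963
H(P,Q) = 2.4379 bits.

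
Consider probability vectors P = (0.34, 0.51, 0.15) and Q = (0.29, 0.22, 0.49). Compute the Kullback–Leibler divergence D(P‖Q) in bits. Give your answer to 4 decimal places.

D(P‖Q) = Σ p·log₂(p/q).
  0.34·log₂(0.34/0.29) = 0.07802
  0.51·log₂(0.51/0.22) = 0.61863
  0.15·log₂(0.15/0.49) = -0.25617
D(P‖Q) = 0.4405 bits.

0.4405 bits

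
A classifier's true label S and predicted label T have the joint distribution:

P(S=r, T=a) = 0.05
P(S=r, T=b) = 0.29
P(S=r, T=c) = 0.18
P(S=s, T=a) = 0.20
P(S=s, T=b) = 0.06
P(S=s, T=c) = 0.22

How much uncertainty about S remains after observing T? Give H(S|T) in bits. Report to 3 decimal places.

0.809 bits

Chain rule: H(S|T) = H(S,T) − H(T).
Marginals: p(S) = (0.5200, 0.4800), p(T) = (0.2500, 0.3500, 0.4000).
H(S,T) = 2.3678 bits; H(T) = 1.5589 bits.
H(S|T) = 2.3678 − 1.5589 = 0.809 bits.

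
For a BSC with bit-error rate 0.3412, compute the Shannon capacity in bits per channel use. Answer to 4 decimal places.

0.0740 bits

Binary symmetric channel: C = 1 − h₂(ε) where h₂ is the binary entropy function.
h₂(0.3412) = −0.3412·log₂0.3412 − 0.6588·log₂0.6588 = 0.9260.
C = 1 − 0.9260 = 0.0740 bits per channel use.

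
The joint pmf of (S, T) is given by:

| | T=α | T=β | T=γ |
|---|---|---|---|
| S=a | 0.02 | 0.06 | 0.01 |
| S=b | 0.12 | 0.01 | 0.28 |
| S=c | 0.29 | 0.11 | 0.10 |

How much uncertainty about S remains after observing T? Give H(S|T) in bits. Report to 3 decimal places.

Chain rule: H(S|T) = H(S,T) − H(T).
Marginals: p(S) = (0.0900, 0.4100, 0.5000), p(T) = (0.4300, 0.1800, 0.3900).
H(S,T) = 2.5710 bits; H(T) = 1.4987 bits.
H(S|T) = 2.5710 − 1.4987 = 1.072 bits.

1.072 bits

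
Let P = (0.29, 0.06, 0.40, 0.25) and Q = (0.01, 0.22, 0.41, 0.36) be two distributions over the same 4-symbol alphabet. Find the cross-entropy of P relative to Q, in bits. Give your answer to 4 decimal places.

2.9408 bits

H(P,Q) = −Σ p·log₂ q.
  −0.29·log₂(0.01) = 1.92672
  −0.06·log₂(0.22) = 0.13107
  −0.40·log₂(0.41) = 0.51452
  −0.25·log₂(0.36) = 0.36848
H(P,Q) = 2.9408 bits.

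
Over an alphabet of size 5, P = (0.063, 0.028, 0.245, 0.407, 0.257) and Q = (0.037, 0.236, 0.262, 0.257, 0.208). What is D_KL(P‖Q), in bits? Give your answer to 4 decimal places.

0.2869 bits

D(P‖Q) = Σ p·log₂(p/q).
  0.063·log₂(0.063/0.037) = 0.04837
  0.028·log₂(0.028/0.236) = -0.08611
  0.245·log₂(0.245/0.262) = -0.02371
  0.407·log₂(0.407/0.257) = 0.26995
  0.257·log₂(0.257/0.208) = 0.07843
D(P‖Q) = 0.2869 bits.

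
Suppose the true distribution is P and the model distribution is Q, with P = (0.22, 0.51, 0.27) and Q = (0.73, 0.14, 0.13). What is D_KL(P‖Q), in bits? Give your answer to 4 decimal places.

0.8552 bits

D(P‖Q) = Σ p·log₂(p/q).
  0.22·log₂(0.22/0.73) = -0.38069
  0.51·log₂(0.51/0.14) = 0.95119
  0.27·log₂(0.27/0.13) = 0.28470
D(P‖Q) = 0.8552 bits.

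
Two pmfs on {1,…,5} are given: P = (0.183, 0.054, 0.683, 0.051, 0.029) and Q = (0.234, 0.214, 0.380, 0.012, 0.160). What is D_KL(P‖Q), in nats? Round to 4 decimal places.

0.3054 nats

D(P‖Q) = Σ p·ln(p/q).
  0.183·ln(0.183/0.234) = -0.04499
  0.054·ln(0.054/0.214) = -0.07436
  0.683·ln(0.683/0.380) = 0.40046
  0.051·ln(0.051/0.012) = 0.07379
  0.029·ln(0.029/0.160) = -0.04953
D(P‖Q) = 0.3054 nats.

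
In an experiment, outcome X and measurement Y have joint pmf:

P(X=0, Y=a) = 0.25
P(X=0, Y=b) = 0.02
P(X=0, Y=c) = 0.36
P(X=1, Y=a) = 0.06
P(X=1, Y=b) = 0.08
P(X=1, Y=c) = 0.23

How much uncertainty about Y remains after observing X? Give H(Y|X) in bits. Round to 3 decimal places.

Chain rule: H(Y|X) = H(X,Y) − H(X).
Marginals: p(X) = (0.6300, 0.3700), p(Y) = (0.3100, 0.1000, 0.5900).
H(X,Y) = 2.1662 bits; H(X) = 0.9507 bits.
H(Y|X) = 2.1662 − 0.9507 = 1.216 bits.

1.216 bits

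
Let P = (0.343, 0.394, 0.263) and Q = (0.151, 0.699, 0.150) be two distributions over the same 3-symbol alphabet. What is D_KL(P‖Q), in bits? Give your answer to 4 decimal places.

0.2932 bits

D(P‖Q) = Σ p·log₂(p/q).
  0.343·log₂(0.343/0.151) = 0.40600
  0.394·log₂(0.394/0.699) = -0.32588
  0.263·log₂(0.263/0.150) = 0.21306
D(P‖Q) = 0.2932 bits.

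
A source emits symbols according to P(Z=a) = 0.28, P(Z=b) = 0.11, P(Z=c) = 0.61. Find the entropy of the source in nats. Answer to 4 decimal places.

H(Z) = −Σ p·ln p.
  −(0.28)·ln(0.28) = 0.35643
  −(0.11)·ln(0.11) = 0.24280
  −(0.61)·ln(0.61) = 0.30152
Sum: 0.35643 + 0.24280 + 0.30152 = 0.9008 nats.

0.9008 nats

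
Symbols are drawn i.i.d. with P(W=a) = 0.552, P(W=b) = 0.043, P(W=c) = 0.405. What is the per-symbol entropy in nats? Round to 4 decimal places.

H(W) = −Σ p·ln p.
  −(0.552)·ln(0.552) = 0.32800
  −(0.043)·ln(0.043) = 0.13530
  −(0.405)·ln(0.405) = 0.36607
Sum: 0.32800 + 0.13530 + 0.36607 = 0.8294 nats.

0.8294 nats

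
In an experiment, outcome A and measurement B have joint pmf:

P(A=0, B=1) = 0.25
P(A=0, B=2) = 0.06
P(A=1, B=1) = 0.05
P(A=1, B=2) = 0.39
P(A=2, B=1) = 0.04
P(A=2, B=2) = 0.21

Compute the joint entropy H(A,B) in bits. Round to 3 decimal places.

2.148 bits

H(A,B) = −Σ p(x,y)·log₂ p(x,y) over all 6 cells.
  cell (0,1): −0.25·log₂0.25 = 0.5000
  cell (0,2): −0.06·log₂0.06 = 0.2435
  cell (1,1): −0.05·log₂0.05 = 0.2161
  cell (1,2): −0.39·log₂0.39 = 0.5298
  cell (2,1): −0.04·log₂0.04 = 0.1858
  cell (2,2): −0.21·log₂0.21 = 0.4728
Sum = 2.148 bits.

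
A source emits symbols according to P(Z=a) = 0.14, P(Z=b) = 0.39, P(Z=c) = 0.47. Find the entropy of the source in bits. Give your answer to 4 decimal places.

1.4389 bits

H(Z) = −Σ p·log₂ p.
  −(0.14)·log₂(0.14) = 0.39711
  −(0.39)·log₂(0.39) = 0.52980
  −(0.47)·log₂(0.47) = 0.51196
Sum: 0.39711 + 0.52980 + 0.51196 = 1.4389 bits.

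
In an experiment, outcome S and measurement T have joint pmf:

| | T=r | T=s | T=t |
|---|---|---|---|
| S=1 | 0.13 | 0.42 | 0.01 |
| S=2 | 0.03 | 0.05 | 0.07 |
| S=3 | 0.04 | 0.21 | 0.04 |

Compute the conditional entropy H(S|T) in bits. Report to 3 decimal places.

Marginals: p(S) = (0.5600, 0.1500, 0.2900), p(T) = (0.2000, 0.6800, 0.1200).
H(S|T) = Σ p(T) · H(S|T=·).
  T=r: p=0.2000, H(S|T=r) = 1.2789
  T=s: p=0.6800, H(S|T=s) = 1.2297
  T=t: p=0.1200, H(S|T=t) = 1.2807
Weighted sum = 1.246 bits.

1.246 bits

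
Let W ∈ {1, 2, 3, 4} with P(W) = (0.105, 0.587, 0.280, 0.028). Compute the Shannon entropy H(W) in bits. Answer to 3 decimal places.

H(W) = −Σ p·log₂ p.
  −(0.105)·log₂(0.105) = 0.3414
  −(0.587)·log₂(0.587) = 0.4511
  −(0.280)·log₂(0.280) = 0.5142
  −(0.028)·log₂(0.028) = 0.1444
Sum: 0.3414 + 0.4511 + 0.5142 + 0.1444 = 1.451 bits.

1.451 bits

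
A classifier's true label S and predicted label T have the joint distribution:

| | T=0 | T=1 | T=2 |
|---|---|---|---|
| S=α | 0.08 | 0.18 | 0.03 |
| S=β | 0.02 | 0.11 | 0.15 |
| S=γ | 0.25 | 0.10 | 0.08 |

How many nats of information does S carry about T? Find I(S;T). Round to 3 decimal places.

Marginals: p(S) = (0.2900, 0.2800, 0.4300), p(T) = (0.3500, 0.3900, 0.2600).
I(S;T) = H(S) + H(T) − H(S,T).
H(S) = 1.0783, H(T) = 1.0849, H(S,T) = 2.0004.
I(S;T) = 1.0783 + 1.0849 − 2.0004 = 0.163 nats.

0.163 nats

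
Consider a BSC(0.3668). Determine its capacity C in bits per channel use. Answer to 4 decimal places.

Binary symmetric channel: C = 1 − h₂(ε) where h₂ is the binary entropy function.
h₂(0.3668) = −0.3668·log₂0.3668 − 0.6332·log₂0.6332 = 0.9482.
C = 1 − 0.9482 = 0.0518 bits per channel use.

0.0518 bits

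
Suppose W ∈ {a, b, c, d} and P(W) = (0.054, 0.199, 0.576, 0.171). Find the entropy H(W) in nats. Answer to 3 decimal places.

H(W) = −Σ p·ln p.
  −(0.054)·ln(0.054) = 0.1576
  −(0.199)·ln(0.199) = 0.3213
  −(0.576)·ln(0.576) = 0.3177
  −(0.171)·ln(0.171) = 0.3020
Sum: 0.1576 + 0.3213 + 0.3177 + 0.3020 = 1.099 nats.

1.099 nats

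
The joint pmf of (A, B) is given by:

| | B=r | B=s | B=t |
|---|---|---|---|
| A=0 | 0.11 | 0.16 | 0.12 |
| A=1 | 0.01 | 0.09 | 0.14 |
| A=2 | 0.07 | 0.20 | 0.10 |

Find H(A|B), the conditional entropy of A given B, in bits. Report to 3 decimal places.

Marginals: p(A) = (0.3900, 0.2400, 0.3700), p(B) = (0.1900, 0.4500, 0.3600).
H(A|B) = Σ p(B) · H(A|B=·).
  B=r: p=0.1900, H(A|B=r) = 1.2108
  B=s: p=0.4500, H(A|B=s) = 1.5148
  B=t: p=0.3600, H(A|B=t) = 1.5715
Weighted sum = 1.477 bits.

1.477 bits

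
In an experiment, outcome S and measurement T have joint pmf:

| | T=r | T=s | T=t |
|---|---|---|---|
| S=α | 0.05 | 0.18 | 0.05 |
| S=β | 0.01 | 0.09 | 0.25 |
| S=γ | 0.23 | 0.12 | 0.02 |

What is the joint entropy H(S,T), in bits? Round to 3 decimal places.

H(S,T) = −Σ p(x,y)·log₂ p(x,y) over all 9 cells.
  cell (α,r): −0.05·log₂0.05 = 0.2161
  cell (α,s): −0.18·log₂0.18 = 0.4453
  cell (α,t): −0.05·log₂0.05 = 0.2161
  cell (β,r): −0.01·log₂0.01 = 0.0664
  cell (β,s): −0.09·log₂0.09 = 0.3127
  cell (β,t): −0.25·log₂0.25 = 0.5000
  cell (γ,r): −0.23·log₂0.23 = 0.4877
  cell (γ,s): −0.12·log₂0.12 = 0.3671
  cell (γ,t): −0.02·log₂0.02 = 0.1129
Sum = 2.724 bits.

2.724 bits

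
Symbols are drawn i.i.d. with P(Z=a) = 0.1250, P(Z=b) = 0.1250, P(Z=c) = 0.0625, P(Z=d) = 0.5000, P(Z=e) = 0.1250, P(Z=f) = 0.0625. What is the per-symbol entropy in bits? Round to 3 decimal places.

2.125 bits

H(Z) = −Σ p·log₂ p.
  −(0.1250)·log₂(0.1250) = 0.3750
  −(0.1250)·log₂(0.1250) = 0.3750
  −(0.0625)·log₂(0.0625) = 0.2500
  −(0.5000)·log₂(0.5000) = 0.5000
  −(0.1250)·log₂(0.1250) = 0.3750
  −(0.0625)·log₂(0.0625) = 0.2500
Sum: 0.3750 + 0.3750 + 0.2500 + 0.5000 + 0.3750 + 0.2500 = 2.125 bits.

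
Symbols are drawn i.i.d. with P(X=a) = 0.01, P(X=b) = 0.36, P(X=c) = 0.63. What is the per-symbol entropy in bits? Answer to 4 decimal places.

1.0170 bits

H(X) = −Σ p·log₂ p.
  −(0.01)·log₂(0.01) = 0.06644
  −(0.36)·log₂(0.36) = 0.53062
  −(0.63)·log₂(0.63) = 0.41994
Sum: 0.06644 + 0.53062 + 0.41994 = 1.0170 bits.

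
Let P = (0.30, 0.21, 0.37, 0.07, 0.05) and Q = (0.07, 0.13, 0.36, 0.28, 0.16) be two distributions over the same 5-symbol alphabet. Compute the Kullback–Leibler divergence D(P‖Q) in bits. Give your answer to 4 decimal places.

0.5659 bits

D(P‖Q) = Σ p·log₂(p/q).
  0.30·log₂(0.30/0.07) = 0.62986
  0.21·log₂(0.21/0.13) = 0.14529
  0.37·log₂(0.37/0.36) = 0.01463
  0.07·log₂(0.07/0.28) = -0.14000
  0.05·log₂(0.05/0.16) = -0.08390
D(P‖Q) = 0.5659 bits.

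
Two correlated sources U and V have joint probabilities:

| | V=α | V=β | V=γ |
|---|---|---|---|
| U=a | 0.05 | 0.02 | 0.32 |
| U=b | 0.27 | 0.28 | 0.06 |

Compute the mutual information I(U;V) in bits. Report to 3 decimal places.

Marginals: p(U) = (0.3900, 0.6100), p(V) = (0.3200, 0.3000, 0.3800).
I(U;V) = H(U) + H(V) − H(U,V).
H(U) = 0.9648, H(V) = 1.5776, H(U,V) = 2.1228.
I(U;V) = 0.9648 + 1.5776 − 2.1228 = 0.420 bits.

0.420 bits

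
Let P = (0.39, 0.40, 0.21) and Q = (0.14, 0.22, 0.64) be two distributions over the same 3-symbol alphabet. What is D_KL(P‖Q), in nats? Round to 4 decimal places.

D(P‖Q) = Σ p·ln(p/q).
  0.39·ln(0.39/0.14) = 0.39956
  0.40·ln(0.40/0.22) = 0.23913
  0.21·ln(0.21/0.64) = -0.23402
D(P‖Q) = 0.4047 nats.

0.4047 nats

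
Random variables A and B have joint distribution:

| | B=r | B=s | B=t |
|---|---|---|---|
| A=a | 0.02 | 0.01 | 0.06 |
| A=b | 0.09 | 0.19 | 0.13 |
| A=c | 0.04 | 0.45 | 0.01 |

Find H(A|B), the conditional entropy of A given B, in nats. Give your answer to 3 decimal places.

Marginals: p(A) = (0.0900, 0.4100, 0.5000), p(B) = (0.1500, 0.6500, 0.2000).
H(A|B) = Σ p(B) · H(A|B=·).
  B=r: p=0.1500, H(A|B=r) = 0.9276
  B=s: p=0.6500, H(A|B=s) = 0.6783
  B=t: p=0.2000, H(A|B=t) = 0.7910
Weighted sum = 0.738 nats.

0.738 nats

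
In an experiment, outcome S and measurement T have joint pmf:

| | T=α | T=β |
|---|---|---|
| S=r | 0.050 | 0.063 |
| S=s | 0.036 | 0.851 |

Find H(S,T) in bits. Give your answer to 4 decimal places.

0.8381 bits

H(S,T) = −Σ p(x,y)·log₂ p(x,y) over all 4 cells.
  cell (r,α): −0.050·log₂0.050 = 0.21610
  cell (r,β): −0.063·log₂0.063 = 0.25128
  cell (s,α): −0.036·log₂0.036 = 0.17265
  cell (s,β): −0.851·log₂0.851 = 0.19809
Sum = 0.8381 bits.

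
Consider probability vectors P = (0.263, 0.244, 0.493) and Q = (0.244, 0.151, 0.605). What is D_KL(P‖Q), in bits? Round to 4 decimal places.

D(P‖Q) = Σ p·log₂(p/q).
  0.263·log₂(0.263/0.244) = 0.02845
  0.244·log₂(0.244/0.151) = 0.16893
  0.493·log₂(0.493/0.605) = -0.14561
D(P‖Q) = 0.0518 bits.

0.0518 bits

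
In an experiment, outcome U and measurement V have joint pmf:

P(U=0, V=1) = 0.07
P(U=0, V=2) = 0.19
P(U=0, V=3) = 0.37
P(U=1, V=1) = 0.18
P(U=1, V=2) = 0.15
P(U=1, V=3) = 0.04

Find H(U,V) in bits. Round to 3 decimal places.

H(U,V) = −Σ p(x,y)·log₂ p(x,y) over all 6 cells.
  cell (0,1): −0.07·log₂0.07 = 0.2686
  cell (0,2): −0.19·log₂0.19 = 0.4552
  cell (0,3): −0.37·log₂0.37 = 0.5307
  cell (1,1): −0.18·log₂0.18 = 0.4453
  cell (1,2): −0.15·log₂0.15 = 0.4105
  cell (1,3): −0.04·log₂0.04 = 0.1858
Sum = 2.296 bits.

2.296 bits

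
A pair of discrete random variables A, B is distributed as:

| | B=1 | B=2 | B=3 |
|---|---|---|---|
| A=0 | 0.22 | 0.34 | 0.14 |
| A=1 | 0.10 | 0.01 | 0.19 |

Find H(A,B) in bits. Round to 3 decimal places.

H(A,B) = −Σ p(x,y)·log₂ p(x,y) over all 6 cells.
  cell (0,1): −0.22·log₂0.22 = 0.4806
  cell (0,2): −0.34·log₂0.34 = 0.5292
  cell (0,3): −0.14·log₂0.14 = 0.3971
  cell (1,1): −0.10·log₂0.10 = 0.3322
  cell (1,2): −0.01·log₂0.01 = 0.0664
  cell (1,3): −0.19·log₂0.19 = 0.4552
Sum = 2.261 bits.

2.261 bits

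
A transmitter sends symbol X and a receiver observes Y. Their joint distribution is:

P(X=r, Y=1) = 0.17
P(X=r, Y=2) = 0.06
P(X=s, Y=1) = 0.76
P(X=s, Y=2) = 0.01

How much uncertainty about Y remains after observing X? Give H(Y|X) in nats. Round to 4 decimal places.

Marginals: p(X) = (0.2300, 0.7700), p(Y) = (0.9300, 0.0700).
H(Y|X) = Σ p(X) · H(Y|X=·).
  X=r: p=0.2300, H(Y|X=r) = 0.5740
  X=s: p=0.7700, H(Y|X=s) = 0.0693
Weighted sum = 0.1854 nats.

0.1854 nats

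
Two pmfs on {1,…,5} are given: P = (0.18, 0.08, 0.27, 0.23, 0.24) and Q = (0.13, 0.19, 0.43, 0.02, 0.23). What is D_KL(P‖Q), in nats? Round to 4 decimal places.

D(P‖Q) = Σ p·ln(p/q).
  0.18·ln(0.18/0.13) = 0.05858
  0.08·ln(0.08/0.19) = -0.06920
  0.27·ln(0.27/0.43) = -0.12565
  0.23·ln(0.23/0.02) = 0.56174
  0.24·ln(0.24/0.23) = 0.01021
D(P‖Q) = 0.4357 nats.

0.4357 nats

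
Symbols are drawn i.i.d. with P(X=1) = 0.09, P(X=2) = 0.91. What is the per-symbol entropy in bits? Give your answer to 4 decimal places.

H(X) = −Σ p·log₂ p.
  −(0.09)·log₂(0.09) = 0.31265
  −(0.91)·log₂(0.91) = 0.12382
Sum: 0.31265 + 0.12382 = 0.4365 bits.

0.4365 bits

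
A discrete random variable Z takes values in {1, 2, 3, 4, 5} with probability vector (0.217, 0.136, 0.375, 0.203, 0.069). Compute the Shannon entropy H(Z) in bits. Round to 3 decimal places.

H(Z) = −Σ p·log₂ p.
  −(0.217)·log₂(0.217) = 0.4783
  −(0.136)·log₂(0.136) = 0.3915
  −(0.375)·log₂(0.375) = 0.5306
  −(0.203)·log₂(0.203) = 0.4670
  −(0.069)·log₂(0.069) = 0.2662
Sum: 0.4783 + 0.3915 + 0.5306 + 0.4670 + 0.2662 = 2.134 bits.

2.134 bits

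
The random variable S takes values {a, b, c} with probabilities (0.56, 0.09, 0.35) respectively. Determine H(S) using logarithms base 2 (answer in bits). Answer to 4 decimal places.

H(S) = −Σ p·log₂ p.
  −(0.56)·log₂(0.56) = 0.46844
  −(0.09)·log₂(0.09) = 0.31265
  −(0.35)·log₂(0.35) = 0.53010
Sum: 0.46844 + 0.31265 + 0.53010 = 1.3112 bits.

1.3112 bits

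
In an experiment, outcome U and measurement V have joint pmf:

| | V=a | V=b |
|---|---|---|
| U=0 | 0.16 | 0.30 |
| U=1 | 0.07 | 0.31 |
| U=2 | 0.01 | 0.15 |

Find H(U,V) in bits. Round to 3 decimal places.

H(U,V) = −Σ p(x,y)·log₂ p(x,y) over all 6 cells.
  cell (0,a): −0.16·log₂0.16 = 0.4230
  cell (0,b): −0.30·log₂0.30 = 0.5211
  cell (1,a): −0.07·log₂0.07 = 0.2686
  cell (1,b): −0.31·log₂0.31 = 0.5238
  cell (2,a): −0.01·log₂0.01 = 0.0664
  cell (2,b): −0.15·log₂0.15 = 0.4105
Sum = 2.213 bits.

2.213 bits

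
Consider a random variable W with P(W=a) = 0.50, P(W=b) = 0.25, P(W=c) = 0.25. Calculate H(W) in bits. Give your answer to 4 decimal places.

H(W) = −Σ p·log₂ p.
  −(0.50)·log₂(0.50) = 0.50000
  −(0.25)·log₂(0.25) = 0.50000
  −(0.25)·log₂(0.25) = 0.50000
Sum: 0.50000 + 0.50000 + 0.50000 = 1.5000 bits.

1.5000 bits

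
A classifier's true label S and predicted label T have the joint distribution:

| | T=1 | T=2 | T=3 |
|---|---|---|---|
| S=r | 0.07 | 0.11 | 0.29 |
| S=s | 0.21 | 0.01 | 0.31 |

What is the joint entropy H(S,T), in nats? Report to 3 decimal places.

1.525 nats

H(S,T) = −Σ p(x,y)·ln p(x,y) over all 6 cells.
  cell (r,1): −0.07·ln0.07 = 0.1861
  cell (r,2): −0.11·ln0.11 = 0.2428
  cell (r,3): −0.29·ln0.29 = 0.3590
  cell (s,1): −0.21·ln0.21 = 0.3277
  cell (s,2): −0.01·ln0.01 = 0.0461
  cell (s,3): −0.31·ln0.31 = 0.3631
Sum = 1.525 nats.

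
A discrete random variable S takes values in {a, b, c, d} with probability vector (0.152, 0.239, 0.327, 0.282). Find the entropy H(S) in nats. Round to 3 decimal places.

H(S) = −Σ p·ln p.
  −(0.152)·ln(0.152) = 0.2863
  −(0.239)·ln(0.239) = 0.3421
  −(0.327)·ln(0.327) = 0.3655
  −(0.282)·ln(0.282) = 0.3570
Sum: 0.2863 + 0.3421 + 0.3655 + 0.3570 = 1.351 nats.

1.351 nats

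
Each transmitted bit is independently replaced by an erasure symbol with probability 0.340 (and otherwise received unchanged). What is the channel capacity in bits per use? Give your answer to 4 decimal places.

Binary erasure channel: capacity C = 1 − ε.
C = 1 − 0.340 = 0.6600 bits per channel use.

0.6600 bits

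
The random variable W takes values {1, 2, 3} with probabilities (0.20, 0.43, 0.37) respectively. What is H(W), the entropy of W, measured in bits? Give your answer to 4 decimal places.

1.5187 bits

H(W) = −Σ p·log₂ p.
  −(0.20)·log₂(0.20) = 0.46439
  −(0.43)·log₂(0.43) = 0.52356
  −(0.37)·log₂(0.37) = 0.53073
Sum: 0.46439 + 0.52356 + 0.53073 = 1.5187 bits.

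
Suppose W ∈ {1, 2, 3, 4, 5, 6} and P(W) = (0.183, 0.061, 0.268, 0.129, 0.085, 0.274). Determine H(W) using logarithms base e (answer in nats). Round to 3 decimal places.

1.663 nats

H(W) = −Σ p·ln p.
  −(0.183)·ln(0.183) = 0.3108
  −(0.061)·ln(0.061) = 0.1706
  −(0.268)·ln(0.268) = 0.3529
  −(0.129)·ln(0.129) = 0.2642
  −(0.085)·ln(0.085) = 0.2095
  −(0.274)·ln(0.274) = 0.3547
Sum: 0.3108 + 0.1706 + 0.3529 + 0.2642 + 0.2095 + 0.3547 = 1.663 nats.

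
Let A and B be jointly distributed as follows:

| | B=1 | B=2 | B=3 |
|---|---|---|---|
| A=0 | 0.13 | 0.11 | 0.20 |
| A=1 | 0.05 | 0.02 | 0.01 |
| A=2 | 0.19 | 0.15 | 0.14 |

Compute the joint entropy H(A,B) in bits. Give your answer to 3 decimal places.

2.856 bits

H(A,B) = −Σ p(x,y)·log₂ p(x,y) over all 9 cells.
  cell (0,1): −0.13·log₂0.13 = 0.3826
  cell (0,2): −0.11·log₂0.11 = 0.3503
  cell (0,3): −0.20·log₂0.20 = 0.4644
  cell (1,1): −0.05·log₂0.05 = 0.2161
  cell (1,2): −0.02·log₂0.02 = 0.1129
  cell (1,3): −0.01·log₂0.01 = 0.0664
  cell (2,1): −0.19·log₂0.19 = 0.4552
  cell (2,2): −0.15·log₂0.15 = 0.4105
  cell (2,3): −0.14·log₂0.14 = 0.3971
Sum = 2.856 bits.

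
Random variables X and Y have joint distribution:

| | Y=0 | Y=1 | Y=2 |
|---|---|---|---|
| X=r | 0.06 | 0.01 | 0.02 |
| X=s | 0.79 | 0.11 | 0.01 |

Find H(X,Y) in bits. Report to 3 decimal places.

1.108 bits

H(X,Y) = −Σ p(x,y)·log₂ p(x,y) over all 6 cells.
  cell (r,0): −0.06·log₂0.06 = 0.2435
  cell (r,1): −0.01·log₂0.01 = 0.0664
  cell (r,2): −0.02·log₂0.02 = 0.1129
  cell (s,0): −0.79·log₂0.79 = 0.2687
  cell (s,1): −0.11·log₂0.11 = 0.3503
  cell (s,2): −0.01·log₂0.01 = 0.0664
Sum = 1.108 bits.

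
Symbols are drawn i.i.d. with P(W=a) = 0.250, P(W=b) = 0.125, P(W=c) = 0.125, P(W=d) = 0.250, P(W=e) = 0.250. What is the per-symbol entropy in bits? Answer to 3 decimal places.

H(W) = −Σ p·log₂ p.
  −(0.250)·log₂(0.250) = 0.5000
  −(0.125)·log₂(0.125) = 0.3750
  −(0.125)·log₂(0.125) = 0.3750
  −(0.250)·log₂(0.250) = 0.5000
  −(0.250)·log₂(0.250) = 0.5000
Sum: 0.5000 + 0.3750 + 0.3750 + 0.5000 + 0.5000 = 2.250 bits.

2.250 bits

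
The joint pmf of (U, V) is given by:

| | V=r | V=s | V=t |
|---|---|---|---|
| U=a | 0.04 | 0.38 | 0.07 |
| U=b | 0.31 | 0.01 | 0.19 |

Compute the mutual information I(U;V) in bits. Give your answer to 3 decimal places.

0.535 bits

Marginals: p(U) = (0.4900, 0.5100), p(V) = (0.3500, 0.3900, 0.2600).
I(U;V) = Σ p(x,y)·log₂[p(x,y)/(p(x)p(y))].
  (a,r): 0.04·log₂(0.2332) = -0.0840
  (a,s): 0.38·log₂(1.9885) = 0.3768
  (a,t): 0.07·log₂(0.5495) = -0.0605
  (b,r): 0.31·log₂(1.7367) = 0.2469
  (b,s): 0.01·log₂(0.0503) = -0.0431
  (b,t): 0.19·log₂(1.4329) = 0.0986
Sum = 0.535 bits.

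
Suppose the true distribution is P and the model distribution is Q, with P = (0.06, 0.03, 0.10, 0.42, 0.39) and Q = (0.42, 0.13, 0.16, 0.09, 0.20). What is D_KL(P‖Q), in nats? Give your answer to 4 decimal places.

D(P‖Q) = Σ p·ln(p/q).
  0.06·ln(0.06/0.42) = -0.11675
  0.03·ln(0.03/0.13) = -0.04399
  0.10·ln(0.10/0.16) = -0.04700
  0.42·ln(0.42/0.09) = 0.64699
  0.39·ln(0.39/0.20) = 0.26045
D(P‖Q) = 0.6997 nats.

0.6997 nats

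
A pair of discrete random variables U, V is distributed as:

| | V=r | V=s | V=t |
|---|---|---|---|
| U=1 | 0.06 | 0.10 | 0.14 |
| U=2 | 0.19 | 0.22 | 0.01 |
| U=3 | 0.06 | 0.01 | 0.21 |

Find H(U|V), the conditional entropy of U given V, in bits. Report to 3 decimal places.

Chain rule: H(U|V) = H(U,V) − H(V).
Marginals: p(U) = (0.3000, 0.4200, 0.2800), p(V) = (0.3100, 0.3300, 0.3600).
H(U,V) = 2.7579 bits; H(V) = 1.5822 bits.
H(U|V) = 2.7579 − 1.5822 = 1.176 bits.

1.176 bits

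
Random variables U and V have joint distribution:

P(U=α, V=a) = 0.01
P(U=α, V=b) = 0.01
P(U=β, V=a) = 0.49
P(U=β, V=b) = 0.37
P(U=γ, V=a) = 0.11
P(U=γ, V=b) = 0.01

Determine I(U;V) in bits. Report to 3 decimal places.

0.047 bits

Marginals: p(U) = (0.0200, 0.8600, 0.1200), p(V) = (0.6100, 0.3900).
I(U;V) = Σ p(x,y)·log₂[p(x,y)/(p(x)p(y))].
  (α,a): 0.01·log₂(0.8197) = -0.0029
  (α,b): 0.01·log₂(1.2821) = 0.0036
  (β,a): 0.49·log₂(0.9340) = -0.0482
  (β,b): 0.37·log₂(1.1032) = 0.0524
  (γ,a): 0.11·log₂(1.5027) = 0.0646
  (γ,b): 0.01·log₂(0.2137) = -0.0223
Sum = 0.047 bits.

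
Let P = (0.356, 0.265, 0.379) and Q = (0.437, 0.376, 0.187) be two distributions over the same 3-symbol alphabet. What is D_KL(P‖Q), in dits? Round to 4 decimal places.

D(P‖Q) = Σ p·log₁₀(p/q).
  0.356·log₁₀(0.356/0.437) = -0.03170
  0.265·log₁₀(0.265/0.376) = -0.04026
  0.379·log₁₀(0.379/0.187) = 0.11628
D(P‖Q) = 0.0443 dits.

0.0443 dits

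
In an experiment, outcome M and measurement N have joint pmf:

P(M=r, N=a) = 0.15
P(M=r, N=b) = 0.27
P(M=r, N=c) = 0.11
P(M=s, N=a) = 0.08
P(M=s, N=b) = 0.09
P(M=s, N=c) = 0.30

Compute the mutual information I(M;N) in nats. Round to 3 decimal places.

0.102 nats

Marginals: p(M) = (0.5300, 0.4700), p(N) = (0.2300, 0.3600, 0.4100).
I(M;N) = H(M) + H(N) − H(M,N).
H(M) = 0.6913, H(N) = 1.0714, H(M,N) = 1.6609.
I(M;N) = 0.6913 + 1.0714 − 1.6609 = 0.102 nats.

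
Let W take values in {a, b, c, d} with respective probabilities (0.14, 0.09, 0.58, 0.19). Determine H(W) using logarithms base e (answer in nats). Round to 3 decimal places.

H(W) = −Σ p·ln p.
  −(0.14)·ln(0.14) = 0.2753
  −(0.09)·ln(0.09) = 0.2167
  −(0.58)·ln(0.58) = 0.3159
  −(0.19)·ln(0.19) = 0.3155
Sum: 0.2753 + 0.2167 + 0.3159 + 0.3155 = 1.123 nats.

1.123 nats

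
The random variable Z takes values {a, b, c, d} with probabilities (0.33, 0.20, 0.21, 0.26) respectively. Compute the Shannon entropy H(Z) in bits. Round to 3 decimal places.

H(Z) = −Σ p·log₂ p.
  −(0.33)·log₂(0.33) = 0.5278
  −(0.20)·log₂(0.20) = 0.4644
  −(0.21)·log₂(0.21) = 0.4728
  −(0.26)·log₂(0.26) = 0.5053
Sum: 0.5278 + 0.4644 + 0.4728 + 0.5053 = 1.970 bits.

1.970 bits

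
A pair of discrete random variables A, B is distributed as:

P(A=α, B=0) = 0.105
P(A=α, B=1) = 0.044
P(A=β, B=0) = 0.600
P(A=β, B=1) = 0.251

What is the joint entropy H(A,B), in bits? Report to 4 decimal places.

H(A,B) = −Σ p(x,y)·log₂ p(x,y) over all 4 cells.
  cell (α,0): −0.105·log₂0.105 = 0.34141
  cell (α,1): −0.044·log₂0.044 = 0.19828
  cell (β,0): −0.600·log₂0.600 = 0.44218
  cell (β,1): −0.251·log₂0.251 = 0.50055
Sum = 1.4824 bits.

1.4824 bits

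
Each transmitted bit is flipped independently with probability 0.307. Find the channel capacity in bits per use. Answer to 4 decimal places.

0.1103 bits

Binary symmetric channel: C = 1 − h₂(ε) where h₂ is the binary entropy function.
h₂(0.307) = −0.307·log₂0.307 − 0.693·log₂0.693 = 0.8897.
C = 1 − 0.8897 = 0.1103 bits per channel use.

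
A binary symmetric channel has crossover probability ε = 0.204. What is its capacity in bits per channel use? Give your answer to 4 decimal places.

0.2701 bits

Binary symmetric channel: C = 1 − h₂(ε) where h₂ is the binary entropy function.
h₂(0.204) = −0.204·log₂0.204 − 0.796·log₂0.796 = 0.7299.
C = 1 − 0.7299 = 0.2701 bits per channel use.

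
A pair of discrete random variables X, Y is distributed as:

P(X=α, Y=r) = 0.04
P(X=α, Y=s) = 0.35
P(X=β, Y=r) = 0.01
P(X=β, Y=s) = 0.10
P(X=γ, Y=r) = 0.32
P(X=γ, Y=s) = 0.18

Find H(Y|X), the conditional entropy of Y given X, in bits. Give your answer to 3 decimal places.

Marginals: p(X) = (0.3900, 0.1100, 0.5000), p(Y) = (0.3700, 0.6300).
H(Y|X) = Σ p(X) · H(Y|X=·).
  X=α: p=0.3900, H(Y|X=α) = 0.4771
  X=β: p=0.1100, H(Y|X=β) = 0.4395
  X=γ: p=0.5000, H(Y|X=γ) = 0.9427
Weighted sum = 0.706 bits.

0.706 bits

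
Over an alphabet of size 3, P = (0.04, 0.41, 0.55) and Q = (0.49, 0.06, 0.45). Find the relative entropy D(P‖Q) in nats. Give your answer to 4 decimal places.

D(P‖Q) = Σ p·ln(p/q).
  0.04·ln(0.04/0.49) = -0.10022
  0.41·ln(0.41/0.06) = 0.78794
  0.55·ln(0.55/0.45) = 0.11037
D(P‖Q) = 0.7981 nats.

0.7981 nats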